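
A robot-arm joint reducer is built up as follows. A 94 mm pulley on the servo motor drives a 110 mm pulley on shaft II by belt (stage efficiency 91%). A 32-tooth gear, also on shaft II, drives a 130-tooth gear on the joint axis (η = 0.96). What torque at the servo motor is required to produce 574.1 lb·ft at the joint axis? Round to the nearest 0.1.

138.2 lb·ft

Overall ratio R = 1.1702 × 4.0625 = 4.754; overall efficiency η = 0.91 × 0.96 = 0.8736.
Input torque = output torque / (R × η) = 574.1 / (4.754 × 0.8736) = 138.23 lb·ft.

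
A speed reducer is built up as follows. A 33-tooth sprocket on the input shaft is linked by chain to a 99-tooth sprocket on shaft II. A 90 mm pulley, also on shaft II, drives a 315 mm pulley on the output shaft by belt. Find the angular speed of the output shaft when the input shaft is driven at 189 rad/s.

18 rad/s

Chain: ratio = 99/33 = 3, so shaft II turns at 189 / 3 = 63 rad/s.
Belt: ratio = 315/90 = 3.5, so the output shaft turns at 63 / 3.5 = 18 rad/s.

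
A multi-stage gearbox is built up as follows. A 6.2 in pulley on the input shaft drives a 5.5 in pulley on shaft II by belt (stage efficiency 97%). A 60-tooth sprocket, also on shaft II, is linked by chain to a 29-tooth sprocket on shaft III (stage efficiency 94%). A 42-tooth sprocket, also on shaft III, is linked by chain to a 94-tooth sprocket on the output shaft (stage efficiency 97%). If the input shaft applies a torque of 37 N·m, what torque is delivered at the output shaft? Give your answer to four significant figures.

After the belt (5.5/6.2): 37 × 0.8871 × 0.97 = 31.838 N·m
After the chain (29/60): 31.838 × 0.48333 × 0.94 = 14.465 N·m
After the chain (94/42): 14.465 × 2.2381 × 0.97 = 31.403 N·m

31.40 N·m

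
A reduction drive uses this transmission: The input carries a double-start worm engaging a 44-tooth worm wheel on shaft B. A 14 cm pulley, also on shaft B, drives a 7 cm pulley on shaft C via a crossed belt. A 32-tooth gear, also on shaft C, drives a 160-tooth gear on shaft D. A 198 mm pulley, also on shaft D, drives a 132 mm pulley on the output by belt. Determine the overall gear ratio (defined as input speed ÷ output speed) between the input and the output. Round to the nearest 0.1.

Each stage contributes driven/driver: worm 44/2 = 22, belt 7/14 = 0.5, gear mesh 160/32 = 5, belt 132/198 = 0.66667.
Overall: 22 × 0.5 × 5 × 0.66667 = 36.667.

36.7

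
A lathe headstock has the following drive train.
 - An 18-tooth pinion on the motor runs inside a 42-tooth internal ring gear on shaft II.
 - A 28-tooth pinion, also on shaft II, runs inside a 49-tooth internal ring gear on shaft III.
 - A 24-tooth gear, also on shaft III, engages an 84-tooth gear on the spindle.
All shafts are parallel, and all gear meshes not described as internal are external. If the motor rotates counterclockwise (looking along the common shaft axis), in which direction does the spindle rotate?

clockwise

the motor → shaft II: internal mesh, same direction → CCW.
shaft II → shaft III: internal mesh, same direction → CCW.
shaft III → the spindle: external mesh, 1 reversal → CW.
1 reversal in total — an odd number — so the spindle turns opposite to the motor.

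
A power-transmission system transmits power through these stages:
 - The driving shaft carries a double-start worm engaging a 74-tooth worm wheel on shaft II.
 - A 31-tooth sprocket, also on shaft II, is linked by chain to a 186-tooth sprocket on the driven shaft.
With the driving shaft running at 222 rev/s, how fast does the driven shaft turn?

worm 74/2 = 37 → 222/37 = 6 rev/s
chain 186/31 = 6 → 6/6 = 1 rev/s

1 rev/s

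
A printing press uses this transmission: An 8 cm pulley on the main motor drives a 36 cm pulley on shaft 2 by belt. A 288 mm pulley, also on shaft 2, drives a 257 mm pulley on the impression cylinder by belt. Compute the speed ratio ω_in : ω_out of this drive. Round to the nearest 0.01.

4.02

Each stage contributes driven/driver: belt 36/8 = 4.5, belt 257/288 = 0.89236.
Overall: 4.5 × 0.89236 = 4.0156.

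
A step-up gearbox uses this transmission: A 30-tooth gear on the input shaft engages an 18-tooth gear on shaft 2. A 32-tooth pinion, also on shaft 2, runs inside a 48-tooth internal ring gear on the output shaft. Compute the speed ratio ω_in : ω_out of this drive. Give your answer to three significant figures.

0.900

Each stage contributes driven/driver: gear mesh 18/30 = 0.6, internal gear 48/32 = 1.5.
Overall: 0.6 × 1.5 = 0.9.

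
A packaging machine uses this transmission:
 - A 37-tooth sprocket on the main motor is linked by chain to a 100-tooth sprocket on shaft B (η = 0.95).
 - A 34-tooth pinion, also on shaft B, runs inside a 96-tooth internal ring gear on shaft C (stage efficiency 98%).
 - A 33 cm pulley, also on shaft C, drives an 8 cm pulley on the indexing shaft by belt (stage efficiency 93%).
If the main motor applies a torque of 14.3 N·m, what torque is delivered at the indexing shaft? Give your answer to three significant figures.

22.9 N·m

Chain: ratio = 100/37 = 2.7027; torque at shaft B = 14.3 × 2.7027 × 0.95 = 36.716 N·m.
Internal gear: ratio = 96/34 = 2.8235; torque at shaft C = 36.716 × 2.8235 × 0.98 = 101.6 N·m.
Belt: ratio = 8/33 = 0.24242; torque at the indexing shaft = 101.6 × 0.24242 × 0.93 = 22.905 N·m.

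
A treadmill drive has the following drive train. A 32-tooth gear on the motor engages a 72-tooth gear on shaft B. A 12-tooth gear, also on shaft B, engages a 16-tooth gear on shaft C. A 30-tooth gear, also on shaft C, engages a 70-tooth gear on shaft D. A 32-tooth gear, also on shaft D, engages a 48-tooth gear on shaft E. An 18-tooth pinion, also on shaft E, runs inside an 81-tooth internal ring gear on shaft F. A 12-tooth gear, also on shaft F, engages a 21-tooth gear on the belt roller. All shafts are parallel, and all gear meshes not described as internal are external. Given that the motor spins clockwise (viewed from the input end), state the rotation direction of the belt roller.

the motor → shaft B: external mesh, 1 reversal → CCW.
shaft B → shaft C: external mesh, 1 reversal → CW.
shaft C → shaft D: external mesh, 1 reversal → CCW.
shaft D → shaft E: external mesh, 1 reversal → CW.
shaft E → shaft F: internal mesh, same direction → CW.
shaft F → the belt roller: external mesh, 1 reversal → CCW.
5 reversals in total — an odd number — so the belt roller turns opposite to the motor.

anticlockwise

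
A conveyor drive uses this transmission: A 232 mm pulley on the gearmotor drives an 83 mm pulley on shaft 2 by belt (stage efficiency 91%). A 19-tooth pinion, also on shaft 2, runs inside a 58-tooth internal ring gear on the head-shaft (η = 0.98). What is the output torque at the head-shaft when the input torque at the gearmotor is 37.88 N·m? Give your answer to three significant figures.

After the belt (83/232): 37.88 × 0.35776 × 0.91 = 12.332 N·m
After the internal gear (58/19): 12.332 × 3.0526 × 0.98 = 36.893 N·m

36.9 N·m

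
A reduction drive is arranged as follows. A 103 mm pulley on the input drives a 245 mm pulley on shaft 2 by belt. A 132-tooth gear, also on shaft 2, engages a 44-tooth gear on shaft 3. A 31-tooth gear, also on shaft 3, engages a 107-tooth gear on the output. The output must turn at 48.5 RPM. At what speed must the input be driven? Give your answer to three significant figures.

Overall ratio R = 2.3786 × 0.33333 × 3.4516 = 2.7367.
Required input speed = output speed × R = 48.5 × 2.7367 = 132.73 RPM.

133 RPM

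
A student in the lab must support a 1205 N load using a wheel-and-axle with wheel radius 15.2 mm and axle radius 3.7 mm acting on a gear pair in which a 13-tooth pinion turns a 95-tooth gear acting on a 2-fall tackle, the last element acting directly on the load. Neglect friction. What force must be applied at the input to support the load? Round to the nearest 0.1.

Wheel-and-axle MA = R/r = 15.2/3.7 = 4.1081.
Gear pair MA = 95/13 = 7.3077.
Block-and-tackle MA = number of supporting rope parts = 2.
Combined ideal MA = 4.1081 × 7.3077 × 2 = 60.042.
Effort = load / MA = 1205 / 60.042 = 20.069 N.

20.1 N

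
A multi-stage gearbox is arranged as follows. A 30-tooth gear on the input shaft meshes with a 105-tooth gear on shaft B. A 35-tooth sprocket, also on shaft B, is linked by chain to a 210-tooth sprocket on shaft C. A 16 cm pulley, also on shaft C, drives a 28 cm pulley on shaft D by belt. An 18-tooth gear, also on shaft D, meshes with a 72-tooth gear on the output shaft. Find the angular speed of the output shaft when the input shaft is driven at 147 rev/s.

1 rev/s

gear mesh 105/30 = 3.5 → 147/3.5 = 42 rev/s
chain 210/35 = 6 → 42/6 = 7 rev/s
belt 28/16 = 1.75 → 7/1.75 = 4 rev/s
gear mesh 72/18 = 4 → 4/4 = 1 rev/s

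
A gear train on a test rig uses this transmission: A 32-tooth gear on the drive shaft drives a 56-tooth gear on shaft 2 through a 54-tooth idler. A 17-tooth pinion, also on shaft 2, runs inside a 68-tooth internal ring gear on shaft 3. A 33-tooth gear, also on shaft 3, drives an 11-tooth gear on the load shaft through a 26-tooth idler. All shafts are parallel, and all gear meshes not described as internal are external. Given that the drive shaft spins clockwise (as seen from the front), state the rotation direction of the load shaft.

clockwise

the drive shaft → shaft 2: driver → idler → driven is 2 external meshes, 2 reversals → CW.
shaft 2 → shaft 3: internal mesh, same direction → CW.
shaft 3 → the load shaft: driver → idler → driven is 2 external meshes, 2 reversals → CW.
4 reversals in total — an even number — so the load shaft turns the same way as the drive shaft.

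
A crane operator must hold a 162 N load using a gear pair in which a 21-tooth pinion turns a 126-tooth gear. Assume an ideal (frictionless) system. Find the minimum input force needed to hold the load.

Gear pair MA = 126/21 = 6.
Effort = load / MA = 162 / 6 = 27 N.

27 N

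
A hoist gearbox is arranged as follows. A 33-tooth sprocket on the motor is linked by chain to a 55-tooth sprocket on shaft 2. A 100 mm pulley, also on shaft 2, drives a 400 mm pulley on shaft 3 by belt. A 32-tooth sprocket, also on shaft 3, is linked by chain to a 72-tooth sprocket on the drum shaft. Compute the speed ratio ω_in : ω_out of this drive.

15

Each stage contributes driven/driver: chain 55/33 = 1.6667, belt 400/100 = 4, chain 72/32 = 2.25.
Overall: 1.6667 × 4 × 2.25 = 15.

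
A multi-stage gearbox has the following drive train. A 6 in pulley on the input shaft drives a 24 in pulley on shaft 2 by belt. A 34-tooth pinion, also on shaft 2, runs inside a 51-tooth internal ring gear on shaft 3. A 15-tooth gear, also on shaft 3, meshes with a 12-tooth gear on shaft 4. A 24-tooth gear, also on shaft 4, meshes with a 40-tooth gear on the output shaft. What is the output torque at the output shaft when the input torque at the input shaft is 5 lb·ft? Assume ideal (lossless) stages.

belt 24/6 = 4 → τ = 5·4 = 20 lb·ft
internal gear 51/34 = 1.5 → τ = 20·1.5 = 30 lb·ft
gear mesh 12/15 = 0.8 → τ = 30·0.8 = 24 lb·ft
gear mesh 40/24 = 1.6667 → τ = 24·1.6667 = 40 lb·ft

40 lb·ft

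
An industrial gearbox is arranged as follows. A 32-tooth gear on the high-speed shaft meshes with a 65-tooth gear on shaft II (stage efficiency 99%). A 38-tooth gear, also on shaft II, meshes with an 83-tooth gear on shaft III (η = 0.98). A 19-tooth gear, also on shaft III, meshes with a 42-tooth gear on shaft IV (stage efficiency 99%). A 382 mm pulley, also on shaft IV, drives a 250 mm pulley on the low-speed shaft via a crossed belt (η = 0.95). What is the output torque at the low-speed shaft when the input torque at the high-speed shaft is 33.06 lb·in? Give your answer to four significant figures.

gear mesh 65/32 = 2.0312 → τ = 33.06·2.0312·0.99 = 66.482 lb·in
gear mesh 83/38 = 2.1842 → τ = 66.482·2.1842·0.98 = 142.31 lb·in
gear mesh 42/19 = 2.2105 → τ = 142.31·2.2105·0.99 = 311.42 lb·in
belt 250/382 = 0.65445 → τ = 311.42·0.65445·0.95 = 193.62 lb·in

193.6 lb·in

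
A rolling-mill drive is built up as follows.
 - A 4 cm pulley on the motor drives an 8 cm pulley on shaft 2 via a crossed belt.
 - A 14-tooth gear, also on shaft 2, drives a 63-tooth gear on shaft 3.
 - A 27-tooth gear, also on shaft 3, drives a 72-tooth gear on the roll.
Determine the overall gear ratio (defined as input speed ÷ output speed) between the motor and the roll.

Each stage contributes driven/driver: belt 8/4 = 2, gear mesh 63/14 = 4.5, gear mesh 72/27 = 2.6667.
Overall: 2 × 4.5 × 2.6667 = 24.

24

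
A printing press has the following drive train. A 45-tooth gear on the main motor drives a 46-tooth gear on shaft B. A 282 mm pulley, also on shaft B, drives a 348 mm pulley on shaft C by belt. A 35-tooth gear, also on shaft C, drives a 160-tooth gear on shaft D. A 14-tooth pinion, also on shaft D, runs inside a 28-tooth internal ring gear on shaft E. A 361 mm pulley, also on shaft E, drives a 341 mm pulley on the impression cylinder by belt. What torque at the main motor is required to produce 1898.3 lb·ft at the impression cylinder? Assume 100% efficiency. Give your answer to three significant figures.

174 lb·ft

Overall ratio R = 1.0222 × 1.234 × 4.5714 × 2 × 0.9446 = 10.894.
Input torque = output torque / R = 1898.3 / 10.894 = 174.24 lb·ft.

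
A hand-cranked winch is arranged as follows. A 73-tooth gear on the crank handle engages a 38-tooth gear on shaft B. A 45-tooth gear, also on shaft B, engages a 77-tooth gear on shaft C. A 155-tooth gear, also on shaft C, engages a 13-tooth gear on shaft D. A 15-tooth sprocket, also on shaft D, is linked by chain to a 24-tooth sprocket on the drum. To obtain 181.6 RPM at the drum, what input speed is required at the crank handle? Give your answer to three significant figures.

Overall ratio R = 0.52055 × 1.7111 × 0.083871 × 1.6 = 0.11953.
Required input speed = output speed × R = 181.6 × 0.11953 = 21.706 RPM.

21.7 RPM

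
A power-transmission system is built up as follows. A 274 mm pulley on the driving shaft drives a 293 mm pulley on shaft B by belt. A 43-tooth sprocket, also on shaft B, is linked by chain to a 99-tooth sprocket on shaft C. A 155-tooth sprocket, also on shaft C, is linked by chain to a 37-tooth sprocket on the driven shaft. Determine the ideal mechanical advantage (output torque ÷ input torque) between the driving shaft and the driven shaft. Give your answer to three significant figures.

Each stage contributes driven/driver: belt 293/274 = 1.0693, chain 99/43 = 2.3023, chain 37/155 = 0.23871.
Overall: 1.0693 × 2.3023 × 0.23871 = 0.5877.

0.588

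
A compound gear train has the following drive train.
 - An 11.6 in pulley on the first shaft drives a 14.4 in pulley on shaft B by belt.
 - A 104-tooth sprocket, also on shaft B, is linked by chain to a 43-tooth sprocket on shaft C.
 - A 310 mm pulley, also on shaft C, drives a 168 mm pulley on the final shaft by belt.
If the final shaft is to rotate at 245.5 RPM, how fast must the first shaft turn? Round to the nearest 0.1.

68.3 RPM

Overall ratio R = 1.2414 × 0.41346 × 0.54194 = 0.27816.
Required input speed = output speed × R = 245.5 × 0.27816 = 68.287 RPM.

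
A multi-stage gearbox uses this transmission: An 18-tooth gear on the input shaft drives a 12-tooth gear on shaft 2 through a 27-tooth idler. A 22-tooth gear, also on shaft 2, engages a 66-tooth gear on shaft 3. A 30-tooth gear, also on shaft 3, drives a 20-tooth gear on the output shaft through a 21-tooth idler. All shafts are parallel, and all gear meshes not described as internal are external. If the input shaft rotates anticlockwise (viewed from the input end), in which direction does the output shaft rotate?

clockwise

the input shaft → shaft 2: driver → idler → driven is 2 external meshes, 2 reversals → CCW.
shaft 2 → shaft 3: external mesh, 1 reversal → CW.
shaft 3 → the output shaft: driver → idler → driven is 2 external meshes, 2 reversals → CW.
5 reversals in total — an odd number — so the output shaft turns opposite to the input shaft.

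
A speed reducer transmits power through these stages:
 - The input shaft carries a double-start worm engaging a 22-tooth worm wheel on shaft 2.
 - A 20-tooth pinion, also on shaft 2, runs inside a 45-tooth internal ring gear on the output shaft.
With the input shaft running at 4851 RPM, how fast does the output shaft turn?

196 RPM

Worm: ratio = 22/2 = 11, so shaft 2 turns at 4851 / 11 = 441 RPM.
Internal gear: ratio = 45/20 = 2.25, so the output shaft turns at 441 / 2.25 = 196 RPM.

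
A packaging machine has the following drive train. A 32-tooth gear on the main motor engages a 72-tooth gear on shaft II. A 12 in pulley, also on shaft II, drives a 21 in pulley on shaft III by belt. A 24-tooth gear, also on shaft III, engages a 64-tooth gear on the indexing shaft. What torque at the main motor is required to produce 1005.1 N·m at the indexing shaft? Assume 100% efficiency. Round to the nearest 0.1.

95.7 N·m

Overall ratio R = 2.25 × 1.75 × 2.6667 = 10.5.
Input torque = output torque / R = 1005.1 / 10.5 = 95.724 N·m.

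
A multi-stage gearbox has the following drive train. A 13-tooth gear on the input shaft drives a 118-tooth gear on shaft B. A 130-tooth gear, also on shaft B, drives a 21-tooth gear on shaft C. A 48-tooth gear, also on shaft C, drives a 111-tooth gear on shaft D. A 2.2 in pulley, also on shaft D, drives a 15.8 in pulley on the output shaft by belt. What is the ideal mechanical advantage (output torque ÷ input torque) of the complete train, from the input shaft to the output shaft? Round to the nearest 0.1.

Each stage contributes driven/driver: gear mesh 118/13 = 9.0769, gear mesh 21/130 = 0.16154, gear mesh 111/48 = 2.3125, belt 15.8/2.2 = 7.1818.
Overall: 9.0769 × 0.16154 × 2.3125 × 7.1818 = 24.352.

24.4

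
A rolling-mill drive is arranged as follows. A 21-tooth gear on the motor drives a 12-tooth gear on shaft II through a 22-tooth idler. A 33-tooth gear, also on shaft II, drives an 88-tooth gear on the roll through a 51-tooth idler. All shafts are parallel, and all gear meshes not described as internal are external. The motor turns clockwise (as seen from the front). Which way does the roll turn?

clockwise

the motor → shaft II: driver → idler → driven is 2 external meshes, 2 reversals → CW.
shaft II → the roll: driver → idler → driven is 2 external meshes, 2 reversals → CW.
4 reversals in total — an even number — so the roll turns the same way as the motor.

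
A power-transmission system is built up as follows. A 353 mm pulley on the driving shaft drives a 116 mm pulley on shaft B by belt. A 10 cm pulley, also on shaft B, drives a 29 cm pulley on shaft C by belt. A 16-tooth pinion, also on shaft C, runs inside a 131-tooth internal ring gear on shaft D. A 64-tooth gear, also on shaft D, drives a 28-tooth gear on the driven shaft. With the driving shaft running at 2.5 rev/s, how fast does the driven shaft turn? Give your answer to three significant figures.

0.732 rev/s

belt 116/353 = 0.32861 → 2.5/0.32861 = 7.6078 rev/s
belt 29/10 = 2.9 → 7.6078/2.9 = 2.6234 rev/s
internal gear 131/16 = 8.1875 → 2.6234/8.1875 = 0.32041 rev/s
gear mesh 28/64 = 0.4375 → 0.32041/0.4375 = 0.73237 rev/s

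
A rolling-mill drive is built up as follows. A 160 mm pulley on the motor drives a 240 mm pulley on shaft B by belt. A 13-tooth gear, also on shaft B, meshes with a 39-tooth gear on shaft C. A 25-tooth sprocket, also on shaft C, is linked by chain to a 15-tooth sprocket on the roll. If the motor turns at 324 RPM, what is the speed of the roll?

belt 240/160 = 1.5 → 324/1.5 = 216 RPM
gear mesh 39/13 = 3 → 216/3 = 72 RPM
chain 15/25 = 0.6 → 72/0.6 = 120 RPM

120 RPM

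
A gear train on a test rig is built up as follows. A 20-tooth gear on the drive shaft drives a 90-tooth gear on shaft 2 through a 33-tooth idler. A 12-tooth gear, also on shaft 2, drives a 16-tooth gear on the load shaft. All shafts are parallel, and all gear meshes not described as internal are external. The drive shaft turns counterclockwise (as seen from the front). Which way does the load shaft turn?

the drive shaft → shaft 2: driver → idler → driven is 2 external meshes, 2 reversals → CCW.
shaft 2 → the load shaft: external mesh, 1 reversal → CW.
3 reversals in total — an odd number — so the load shaft turns opposite to the drive shaft.

clockwise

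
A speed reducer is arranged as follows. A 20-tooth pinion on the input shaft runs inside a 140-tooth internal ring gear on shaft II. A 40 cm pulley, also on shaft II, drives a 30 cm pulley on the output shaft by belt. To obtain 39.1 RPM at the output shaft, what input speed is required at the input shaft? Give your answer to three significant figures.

205 RPM

Overall ratio R = 7 × 0.75 = 5.25.
Required input speed = output speed × R = 39.1 × 5.25 = 205.28 RPM.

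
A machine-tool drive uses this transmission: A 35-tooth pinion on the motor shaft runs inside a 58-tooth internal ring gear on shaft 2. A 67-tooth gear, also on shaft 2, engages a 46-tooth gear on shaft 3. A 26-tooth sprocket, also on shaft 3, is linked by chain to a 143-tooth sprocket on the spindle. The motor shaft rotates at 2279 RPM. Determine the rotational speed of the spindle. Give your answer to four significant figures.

364.2 RPM

Internal gear: ratio = 58/35 = 1.6571, so shaft 2 turns at 2279 / 1.6571 = 1375.3 RPM.
Gear mesh: ratio = 46/67 = 0.68657, so shaft 3 turns at 1375.3 / 0.68657 = 2003.1 RPM.
Chain: ratio = 143/26 = 5.5, so the spindle turns at 2003.1 / 5.5 = 364.2 RPM.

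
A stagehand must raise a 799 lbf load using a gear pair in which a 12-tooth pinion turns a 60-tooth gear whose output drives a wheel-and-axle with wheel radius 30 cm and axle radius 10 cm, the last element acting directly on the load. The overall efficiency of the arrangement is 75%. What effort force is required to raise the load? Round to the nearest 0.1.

Gear pair MA = 60/12 = 5.
Wheel-and-axle MA = R/r = 30/10 = 3.
Combined ideal MA = 5 × 3 = 15.
Actual MA = 15 × 0.75 = 11.25.
Effort = load / actual MA = 799 / 11.25 = 71.022 lbf.

71.0 lbf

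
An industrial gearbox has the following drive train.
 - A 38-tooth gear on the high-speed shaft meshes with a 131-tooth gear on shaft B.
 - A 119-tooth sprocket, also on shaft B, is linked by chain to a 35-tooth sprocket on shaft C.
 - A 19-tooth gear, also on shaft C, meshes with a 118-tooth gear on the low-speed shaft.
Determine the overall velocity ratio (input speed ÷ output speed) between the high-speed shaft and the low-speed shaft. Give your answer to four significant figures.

Each stage contributes driven/driver: gear mesh 131/38 = 3.4474, chain 35/119 = 0.29412, gear mesh 118/19 = 6.2105.
Overall: 3.4474 × 0.29412 × 6.2105 = 6.2971.

6.297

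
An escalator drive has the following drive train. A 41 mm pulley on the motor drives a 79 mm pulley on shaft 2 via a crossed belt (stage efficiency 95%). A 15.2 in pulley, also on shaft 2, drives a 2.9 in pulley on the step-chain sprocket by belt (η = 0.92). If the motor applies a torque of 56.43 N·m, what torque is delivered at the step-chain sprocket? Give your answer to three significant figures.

18.1 N·m

belt 79/41 = 1.9268 → τ = 56.43·1.9268·0.95 = 103.29 N·m
belt 2.9/15.2 = 0.19079 → τ = 103.29·0.19079·0.92 = 18.131 N·m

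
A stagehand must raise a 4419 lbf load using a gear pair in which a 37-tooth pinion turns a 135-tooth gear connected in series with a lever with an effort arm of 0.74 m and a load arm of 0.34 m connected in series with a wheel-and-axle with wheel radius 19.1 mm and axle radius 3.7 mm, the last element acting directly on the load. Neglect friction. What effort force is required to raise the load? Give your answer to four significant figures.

107.8 lbf

Gear pair MA = 135/37 = 3.6486.
Lever MA = effort arm / load arm = 0.74/0.34 = 2.1765.
Wheel-and-axle MA = R/r = 19.1/3.7 = 5.1622.
Combined ideal MA = 3.6486 × 2.1765 × 5.1622 = 40.994.
Effort = load / MA = 4419 / 40.994 = 107.8 lbf.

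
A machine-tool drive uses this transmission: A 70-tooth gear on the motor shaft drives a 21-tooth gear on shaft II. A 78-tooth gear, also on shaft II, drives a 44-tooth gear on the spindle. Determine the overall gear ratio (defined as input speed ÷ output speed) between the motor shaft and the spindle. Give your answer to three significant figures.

0.169

Each stage contributes driven/driver: gear mesh 21/70 = 0.3, gear mesh 44/78 = 0.5641.
Overall: 0.3 × 0.5641 = 0.16923.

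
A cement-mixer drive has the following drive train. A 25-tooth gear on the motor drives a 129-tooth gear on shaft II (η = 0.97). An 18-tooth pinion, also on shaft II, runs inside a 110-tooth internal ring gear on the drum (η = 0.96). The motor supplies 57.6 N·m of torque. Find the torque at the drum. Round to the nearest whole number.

Gear mesh: ratio = 129/25 = 5.16; torque at shaft II = 57.6 × 5.16 × 0.97 = 288.3 N·m.
Internal gear: ratio = 110/18 = 6.1111; torque at the drum = 288.3 × 6.1111 × 0.96 = 1691.4 N·m.

1691 N·m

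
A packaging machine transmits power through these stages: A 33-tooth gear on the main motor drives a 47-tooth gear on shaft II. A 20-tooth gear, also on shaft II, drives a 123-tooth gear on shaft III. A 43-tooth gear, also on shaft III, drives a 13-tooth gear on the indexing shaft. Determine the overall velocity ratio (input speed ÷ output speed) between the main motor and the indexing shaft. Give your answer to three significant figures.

Each stage contributes driven/driver: gear mesh 47/33 = 1.4242, gear mesh 123/20 = 6.15, gear mesh 13/43 = 0.30233.
Overall: 1.4242 × 6.15 × 0.30233 = 2.6481.

2.65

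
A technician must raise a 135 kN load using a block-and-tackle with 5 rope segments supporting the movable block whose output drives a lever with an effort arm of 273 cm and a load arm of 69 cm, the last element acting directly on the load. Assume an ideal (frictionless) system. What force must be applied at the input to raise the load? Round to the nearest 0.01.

6.82 kN

Block-and-tackle MA = number of supporting rope parts = 5.
Lever MA = effort arm / load arm = 273/69 = 3.9565.
Combined ideal MA = 5 × 3.9565 = 19.783.
Effort = load / MA = 135 / 19.783 = 6.8242 kN.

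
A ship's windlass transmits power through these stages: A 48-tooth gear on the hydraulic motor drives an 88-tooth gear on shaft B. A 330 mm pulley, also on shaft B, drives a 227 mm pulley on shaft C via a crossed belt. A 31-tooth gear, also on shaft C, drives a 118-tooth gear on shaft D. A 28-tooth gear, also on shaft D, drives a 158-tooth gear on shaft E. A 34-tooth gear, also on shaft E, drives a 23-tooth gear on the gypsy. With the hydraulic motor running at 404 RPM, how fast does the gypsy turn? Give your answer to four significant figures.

22.05 RPM

gear mesh 88/48 = 1.8333 → 404/1.8333 = 220.36 RPM
belt 227/330 = 0.68788 → 220.36/0.68788 = 320.35 RPM
gear mesh 118/31 = 3.8065 → 320.35/3.8065 = 84.16 RPM
gear mesh 158/28 = 5.6429 → 84.16/5.6429 = 14.914 RPM
gear mesh 23/34 = 0.67647 → 14.914/0.67647 = 22.048 RPM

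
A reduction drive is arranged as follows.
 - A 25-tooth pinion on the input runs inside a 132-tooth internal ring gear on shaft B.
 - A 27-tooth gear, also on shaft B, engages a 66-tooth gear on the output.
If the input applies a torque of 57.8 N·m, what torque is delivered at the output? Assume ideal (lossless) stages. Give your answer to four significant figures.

After the internal gear (132/25): 57.8 × 5.28 = 305.18 N·m
After the gear mesh (66/27): 305.18 × 2.4444 = 746.01 N·m

746.0 N·m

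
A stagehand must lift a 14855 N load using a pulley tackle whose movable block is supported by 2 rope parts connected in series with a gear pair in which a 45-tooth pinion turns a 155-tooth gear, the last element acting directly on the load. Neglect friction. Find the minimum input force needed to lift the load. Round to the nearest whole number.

2156 N

Block-and-tackle MA = number of supporting rope parts = 2.
Gear pair MA = 155/45 = 3.4444.
Combined ideal MA = 2 × 3.4444 = 6.8889.
Effort = load / MA = 14855 / 6.8889 = 2156.4 N.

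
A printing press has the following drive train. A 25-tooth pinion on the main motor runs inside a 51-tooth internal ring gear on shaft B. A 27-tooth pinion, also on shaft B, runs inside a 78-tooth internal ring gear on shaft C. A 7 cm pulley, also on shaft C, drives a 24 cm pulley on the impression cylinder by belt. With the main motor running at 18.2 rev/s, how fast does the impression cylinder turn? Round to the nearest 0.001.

Internal gear: ratio = 51/25 = 2.04, so shaft B turns at 18.2 / 2.04 = 8.9216 rev/s.
Internal gear: ratio = 78/27 = 2.8889, so shaft C turns at 8.9216 / 2.8889 = 3.0882 rev/s.
Belt: ratio = 24/7 = 3.4286, so the impression cylinder turns at 3.0882 / 3.4286 = 0.90074 rev/s.

0.901 rev/s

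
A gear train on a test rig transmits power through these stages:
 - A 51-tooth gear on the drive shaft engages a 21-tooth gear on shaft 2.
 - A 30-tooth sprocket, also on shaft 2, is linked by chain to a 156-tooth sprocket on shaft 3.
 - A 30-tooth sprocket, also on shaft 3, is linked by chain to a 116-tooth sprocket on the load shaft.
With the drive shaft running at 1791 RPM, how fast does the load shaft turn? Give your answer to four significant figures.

the drive shaft → shaft 2 (gear mesh, 21/51): 1791 ÷ 0.41176 = 4349.6 RPM
shaft 2 → shaft 3 (chain, 156/30): 4349.6 ÷ 5.2 = 836.46 RPM
shaft 3 → the load shaft (chain, 116/30): 836.46 ÷ 3.8667 = 216.32 RPM

216.3 RPM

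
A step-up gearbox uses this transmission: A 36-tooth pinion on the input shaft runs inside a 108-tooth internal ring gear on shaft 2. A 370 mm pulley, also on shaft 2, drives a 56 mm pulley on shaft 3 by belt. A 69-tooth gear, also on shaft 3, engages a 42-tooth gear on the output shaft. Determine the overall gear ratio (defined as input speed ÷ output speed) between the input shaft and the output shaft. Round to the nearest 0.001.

Each stage contributes driven/driver: internal gear 108/36 = 3, belt 56/370 = 0.15135, gear mesh 42/69 = 0.6087.
Overall: 3 × 0.15135 × 0.6087 = 0.27638.

0.276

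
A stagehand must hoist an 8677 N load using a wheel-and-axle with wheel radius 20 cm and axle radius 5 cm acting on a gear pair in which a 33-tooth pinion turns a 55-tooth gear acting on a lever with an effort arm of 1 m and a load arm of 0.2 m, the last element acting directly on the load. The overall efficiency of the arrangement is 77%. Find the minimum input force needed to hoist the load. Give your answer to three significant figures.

338 N

Wheel-and-axle MA = R/r = 20/5 = 4.
Gear pair MA = 55/33 = 1.6667.
Lever MA = effort arm / load arm = 1/0.2 = 5.
Combined ideal MA = 4 × 1.6667 × 5 = 33.333.
Actual MA = 33.333 × 0.77 = 25.667.
Effort = load / actual MA = 8677 / 25.667 = 338.06 N.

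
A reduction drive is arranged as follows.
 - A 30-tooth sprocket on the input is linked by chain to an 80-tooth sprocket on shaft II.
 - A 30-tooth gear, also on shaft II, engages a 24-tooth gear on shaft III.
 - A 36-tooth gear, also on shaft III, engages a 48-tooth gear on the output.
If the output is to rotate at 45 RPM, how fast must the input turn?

128 RPM

Overall ratio R = 2.6667 × 0.8 × 1.3333 = 2.8444.
Required input speed = output speed × R = 45 × 2.8444 = 128 RPM.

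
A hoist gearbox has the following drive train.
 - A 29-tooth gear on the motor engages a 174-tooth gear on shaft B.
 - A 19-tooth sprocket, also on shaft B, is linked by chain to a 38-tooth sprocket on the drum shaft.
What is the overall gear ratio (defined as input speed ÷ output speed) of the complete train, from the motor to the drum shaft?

Each stage contributes driven/driver: gear mesh 174/29 = 6, chain 38/19 = 2.
Overall: 6 × 2 = 12.

12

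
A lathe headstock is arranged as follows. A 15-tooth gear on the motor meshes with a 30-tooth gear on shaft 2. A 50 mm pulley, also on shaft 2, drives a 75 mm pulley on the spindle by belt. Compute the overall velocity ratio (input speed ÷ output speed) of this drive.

Each stage contributes driven/driver: gear mesh 30/15 = 2, belt 75/50 = 1.5.
Overall: 2 × 1.5 = 3.

3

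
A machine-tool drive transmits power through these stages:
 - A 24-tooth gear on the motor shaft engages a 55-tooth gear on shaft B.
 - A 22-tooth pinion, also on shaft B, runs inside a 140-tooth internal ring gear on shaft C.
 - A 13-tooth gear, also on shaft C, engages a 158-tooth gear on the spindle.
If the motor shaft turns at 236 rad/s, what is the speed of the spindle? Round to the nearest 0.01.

the motor shaft → shaft B (gear mesh, 55/24): 236 ÷ 2.2917 = 102.98 rad/s
shaft B → shaft C (internal gear, 140/22): 102.98 ÷ 6.3636 = 16.183 rad/s
shaft C → the spindle (gear mesh, 158/13): 16.183 ÷ 12.154 = 1.3315 rad/s

1.33 rad/s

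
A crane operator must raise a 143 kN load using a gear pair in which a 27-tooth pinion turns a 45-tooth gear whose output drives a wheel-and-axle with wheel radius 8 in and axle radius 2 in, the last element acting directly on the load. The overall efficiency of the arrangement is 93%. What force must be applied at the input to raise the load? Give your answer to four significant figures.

23.06 kN

Gear pair MA = 45/27 = 1.6667.
Wheel-and-axle MA = R/r = 8/2 = 4.
Combined ideal MA = 1.6667 × 4 = 6.6667.
Actual MA = 6.6667 × 0.93 = 6.2.
Effort = load / actual MA = 143 / 6.2 = 23.065 kN.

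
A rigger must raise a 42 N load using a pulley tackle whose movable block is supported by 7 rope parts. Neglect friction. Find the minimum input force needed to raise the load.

Block-and-tackle MA = number of supporting rope parts = 7.
Effort = load / MA = 42 / 7 = 6 N.

6 N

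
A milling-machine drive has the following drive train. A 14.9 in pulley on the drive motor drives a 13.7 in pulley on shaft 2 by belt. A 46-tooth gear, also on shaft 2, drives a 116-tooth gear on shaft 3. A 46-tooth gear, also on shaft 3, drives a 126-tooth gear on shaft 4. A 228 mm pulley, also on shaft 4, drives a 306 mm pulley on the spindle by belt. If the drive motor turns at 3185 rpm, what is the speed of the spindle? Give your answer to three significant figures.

belt 13.7/14.9 = 0.91946 → 3185/0.91946 = 3464 rpm
gear mesh 116/46 = 2.5217 → 3464/2.5217 = 1373.6 rpm
gear mesh 126/46 = 2.7391 → 1373.6/2.7391 = 501.49 rpm
belt 306/228 = 1.3421 → 501.49/1.3421 = 373.66 rpm

374 rpm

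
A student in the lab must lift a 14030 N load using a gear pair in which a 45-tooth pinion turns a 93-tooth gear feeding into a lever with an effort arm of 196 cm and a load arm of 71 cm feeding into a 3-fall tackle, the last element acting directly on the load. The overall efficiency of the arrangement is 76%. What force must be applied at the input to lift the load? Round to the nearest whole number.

Gear pair MA = 93/45 = 2.0667.
Lever MA = effort arm / load arm = 196/71 = 2.7606.
Block-and-tackle MA = number of supporting rope parts = 3.
Combined ideal MA = 2.0667 × 2.7606 × 3 = 17.115.
Actual MA = 17.115 × 0.76 = 13.008.
Effort = load / actual MA = 14030 / 13.008 = 1078.6 N.

1079 N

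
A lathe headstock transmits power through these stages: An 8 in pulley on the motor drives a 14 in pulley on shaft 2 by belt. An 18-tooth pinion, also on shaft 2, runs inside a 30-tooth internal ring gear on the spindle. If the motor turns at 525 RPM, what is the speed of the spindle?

180 RPM

the motor → shaft 2 (belt, 14/8): 525 ÷ 1.75 = 300 RPM
shaft 2 → the spindle (internal gear, 30/18): 300 ÷ 1.6667 = 180 RPM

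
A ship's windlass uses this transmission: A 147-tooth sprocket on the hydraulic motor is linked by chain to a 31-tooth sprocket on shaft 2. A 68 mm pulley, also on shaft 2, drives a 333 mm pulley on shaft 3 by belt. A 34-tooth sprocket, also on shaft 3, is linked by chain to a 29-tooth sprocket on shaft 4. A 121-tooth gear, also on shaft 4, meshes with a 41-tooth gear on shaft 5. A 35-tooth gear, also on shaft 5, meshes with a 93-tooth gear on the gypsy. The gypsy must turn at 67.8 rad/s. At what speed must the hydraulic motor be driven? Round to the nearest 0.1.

53.8 rad/s

Overall ratio R = 0.21088 × 4.8971 × 0.85294 × 0.33884 × 2.6571 = 0.79307.
Required input speed = output speed × R = 67.8 × 0.79307 = 53.77 rad/s.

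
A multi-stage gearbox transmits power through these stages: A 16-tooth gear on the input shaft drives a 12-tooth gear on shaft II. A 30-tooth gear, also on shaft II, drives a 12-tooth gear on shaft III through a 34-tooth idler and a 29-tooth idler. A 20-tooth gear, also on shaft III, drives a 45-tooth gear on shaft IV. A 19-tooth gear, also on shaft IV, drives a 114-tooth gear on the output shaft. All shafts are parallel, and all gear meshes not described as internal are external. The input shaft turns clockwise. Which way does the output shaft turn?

the input shaft → shaft II: external mesh, 1 reversal → CCW.
shaft II → shaft III: driver → idler → idler → driven is 3 external meshes, 3 reversals → CW.
shaft III → shaft IV: external mesh, 1 reversal → CCW.
shaft IV → the output shaft: external mesh, 1 reversal → CW.
6 reversals in total — an even number — so the output shaft turns the same way as the input shaft.

clockwise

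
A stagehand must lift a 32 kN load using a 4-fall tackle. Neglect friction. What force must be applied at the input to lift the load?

Block-and-tackle MA = number of supporting rope parts = 4.
Effort = load / MA = 32 / 4 = 8 kN.

8 kN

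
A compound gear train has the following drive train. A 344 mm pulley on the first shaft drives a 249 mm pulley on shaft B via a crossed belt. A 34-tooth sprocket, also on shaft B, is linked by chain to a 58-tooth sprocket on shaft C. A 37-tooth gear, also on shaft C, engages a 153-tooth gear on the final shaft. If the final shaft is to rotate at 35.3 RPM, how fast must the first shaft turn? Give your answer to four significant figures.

180.2 RPM

Overall ratio R = 0.72384 × 1.7059 × 4.1351 = 5.106.
Required input speed = output speed × R = 35.3 × 5.106 = 180.24 RPM.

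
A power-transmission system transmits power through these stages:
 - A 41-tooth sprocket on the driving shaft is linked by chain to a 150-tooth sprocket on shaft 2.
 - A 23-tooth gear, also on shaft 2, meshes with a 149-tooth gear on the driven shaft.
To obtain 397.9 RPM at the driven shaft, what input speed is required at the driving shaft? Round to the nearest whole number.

Overall ratio R = 3.6585 × 6.4783 = 23.701.
Required input speed = output speed × R = 397.9 × 23.701 = 9430.6 RPM.

9431 RPM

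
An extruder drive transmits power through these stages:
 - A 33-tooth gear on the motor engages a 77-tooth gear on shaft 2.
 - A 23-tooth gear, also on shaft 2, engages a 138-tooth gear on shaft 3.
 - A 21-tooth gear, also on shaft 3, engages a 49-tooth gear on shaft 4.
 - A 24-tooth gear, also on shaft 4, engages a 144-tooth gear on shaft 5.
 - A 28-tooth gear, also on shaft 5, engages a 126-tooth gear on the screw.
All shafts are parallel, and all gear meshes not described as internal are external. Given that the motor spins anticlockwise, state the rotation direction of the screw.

clockwise

the motor → shaft 2: external mesh, 1 reversal → CW.
shaft 2 → shaft 3: external mesh, 1 reversal → CCW.
shaft 3 → shaft 4: external mesh, 1 reversal → CW.
shaft 4 → shaft 5: external mesh, 1 reversal → CCW.
shaft 5 → the screw: external mesh, 1 reversal → CW.
5 reversals in total — an odd number — so the screw turns opposite to the motor.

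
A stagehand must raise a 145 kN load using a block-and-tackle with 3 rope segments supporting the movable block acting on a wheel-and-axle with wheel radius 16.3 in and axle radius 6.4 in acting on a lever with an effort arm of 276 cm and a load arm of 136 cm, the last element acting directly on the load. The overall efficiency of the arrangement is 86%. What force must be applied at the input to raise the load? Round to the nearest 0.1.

10.9 kN

Block-and-tackle MA = number of supporting rope parts = 3.
Wheel-and-axle MA = R/r = 16.3/6.4 = 2.5469.
Lever MA = effort arm / load arm = 276/136 = 2.0294.
Combined ideal MA = 3 × 2.5469 × 2.0294 = 15.506.
Actual MA = 15.506 × 0.86 = 13.335.
Effort = load / actual MA = 145 / 13.335 = 10.874 kN.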